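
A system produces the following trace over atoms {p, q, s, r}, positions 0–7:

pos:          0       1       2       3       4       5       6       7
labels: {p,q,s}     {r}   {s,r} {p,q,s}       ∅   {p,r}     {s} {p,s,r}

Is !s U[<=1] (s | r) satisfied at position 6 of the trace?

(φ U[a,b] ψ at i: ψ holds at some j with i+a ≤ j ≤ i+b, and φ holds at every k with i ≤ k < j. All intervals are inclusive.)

Need some j in [6,7] with (s | r), and !s at every k in [6,j-1].
  j=6: (s | r) holds; no prefix to check → satisfied.

Yes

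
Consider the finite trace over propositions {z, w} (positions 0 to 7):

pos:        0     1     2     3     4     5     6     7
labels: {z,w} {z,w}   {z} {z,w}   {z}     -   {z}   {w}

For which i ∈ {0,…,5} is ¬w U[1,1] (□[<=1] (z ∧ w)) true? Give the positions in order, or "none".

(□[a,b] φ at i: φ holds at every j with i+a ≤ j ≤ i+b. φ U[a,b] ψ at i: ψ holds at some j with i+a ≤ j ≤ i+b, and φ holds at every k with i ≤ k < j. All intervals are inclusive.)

none

Evaluate at each i in [0,5]:
  i=0: ✗ (no rhs in [1,1])
  i=1: ✗ (no rhs in [2,2])
  i=2: ✗ (no rhs in [3,3])
  i=3: ✗ (no rhs in [4,4])
  i=4: ✗ (no rhs in [5,5])
  i=5: ✗ (no rhs in [6,6])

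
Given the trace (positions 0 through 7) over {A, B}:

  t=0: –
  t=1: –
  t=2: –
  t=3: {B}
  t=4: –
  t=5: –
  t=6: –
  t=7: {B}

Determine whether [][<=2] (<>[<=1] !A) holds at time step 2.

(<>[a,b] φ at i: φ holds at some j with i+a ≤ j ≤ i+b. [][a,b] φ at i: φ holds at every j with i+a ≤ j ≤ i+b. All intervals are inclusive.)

Check <>[<=1] !A at every j in [2,4]:
  j=2: holds (witness at 2)
  j=3: holds (witness at 3)
  j=4: holds (witness at 4)
All positions satisfy it → formula holds.

Yes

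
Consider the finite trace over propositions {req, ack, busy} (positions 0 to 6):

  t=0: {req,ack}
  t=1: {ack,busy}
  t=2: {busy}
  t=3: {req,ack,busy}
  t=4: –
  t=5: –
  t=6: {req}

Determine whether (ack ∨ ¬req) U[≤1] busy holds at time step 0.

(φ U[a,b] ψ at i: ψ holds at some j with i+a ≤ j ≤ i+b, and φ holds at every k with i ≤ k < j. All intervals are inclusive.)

Need some j in [0,1] with busy, and (ack ∨ ¬req) at every k in [0,j-1].
  j=0: busy false.
  j=1: busy holds; (ack ∨ ¬req) holds at every k in [0,0] → satisfied.

Holds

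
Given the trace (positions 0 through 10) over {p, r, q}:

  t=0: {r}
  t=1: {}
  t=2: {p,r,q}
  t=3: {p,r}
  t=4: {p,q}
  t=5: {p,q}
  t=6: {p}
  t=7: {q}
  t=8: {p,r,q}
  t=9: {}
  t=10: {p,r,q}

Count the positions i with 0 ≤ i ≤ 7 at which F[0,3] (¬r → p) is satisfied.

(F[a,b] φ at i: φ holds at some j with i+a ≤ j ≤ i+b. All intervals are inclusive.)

8

Evaluate at each i in [0,7]:
  i=0: ✓ (witness j=0)
  i=1: ✓ (witness j=2)
  i=2: ✓ (witness j=2)
  i=3: ✓ (witness j=3)
  i=4: ✓ (witness j=4)
  i=5: ✓ (witness j=5)
  i=6: ✓ (witness j=6)
  i=7: ✓ (witness j=8)
Positions where it holds: {0, 1, 2, 3, 4, 5, 6, 7} → 8.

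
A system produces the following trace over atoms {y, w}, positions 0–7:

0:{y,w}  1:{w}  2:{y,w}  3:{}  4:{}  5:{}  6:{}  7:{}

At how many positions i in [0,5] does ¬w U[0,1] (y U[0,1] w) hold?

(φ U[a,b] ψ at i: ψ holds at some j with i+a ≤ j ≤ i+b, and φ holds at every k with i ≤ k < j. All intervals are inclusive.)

3

Evaluate at each i in [0,5]:
  i=0: ✓ (rhs at j=0)
  i=1: ✓ (rhs at j=1)
  i=2: ✓ (rhs at j=2)
  i=3: ✗ (no rhs in [3,4])
  i=4: ✗ (no rhs in [4,5])
  i=5: ✗ (no rhs in [5,6])
Positions where it holds: {0, 1, 2} → 3.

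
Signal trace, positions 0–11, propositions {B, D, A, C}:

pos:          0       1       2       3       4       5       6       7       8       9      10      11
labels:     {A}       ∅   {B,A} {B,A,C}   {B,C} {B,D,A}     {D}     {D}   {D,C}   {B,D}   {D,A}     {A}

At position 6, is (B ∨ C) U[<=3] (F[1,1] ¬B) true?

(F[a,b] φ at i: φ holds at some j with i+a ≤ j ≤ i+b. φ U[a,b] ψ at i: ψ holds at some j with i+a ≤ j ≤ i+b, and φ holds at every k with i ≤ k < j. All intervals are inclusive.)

Holds

Need some j in [6,9] with F[1,1] ¬B, and (B ∨ C) at every k in [6,j-1].
  j=6: F[1,1] ¬B holds; no prefix to check → satisfied.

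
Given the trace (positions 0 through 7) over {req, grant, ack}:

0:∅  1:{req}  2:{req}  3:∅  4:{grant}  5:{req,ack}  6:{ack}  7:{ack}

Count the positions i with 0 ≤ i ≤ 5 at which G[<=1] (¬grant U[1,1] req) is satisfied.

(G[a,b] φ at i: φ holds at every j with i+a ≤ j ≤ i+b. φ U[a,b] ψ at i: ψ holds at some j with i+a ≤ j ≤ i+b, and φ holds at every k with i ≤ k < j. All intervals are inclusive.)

Evaluate at each i in [0,5]:
  i=0: ✓ (all of [0,1])
  i=1: ✗ (fails at j=2)
  i=2: ✗ (fails at j=2)
  i=3: ✗ (fails at j=3)
  i=4: ✗ (fails at j=4)
  i=5: ✗ (fails at j=5)
Positions where it holds: {0} → 1.

1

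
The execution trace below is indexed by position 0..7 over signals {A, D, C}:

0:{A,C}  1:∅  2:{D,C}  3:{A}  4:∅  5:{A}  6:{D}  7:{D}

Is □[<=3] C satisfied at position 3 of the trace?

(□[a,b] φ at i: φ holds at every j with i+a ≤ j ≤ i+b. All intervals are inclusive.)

Does not hold

Check C at every j in [3,6]:
  j=3: false
  j=4: false
  j=5: false
  j=6: false
Fails at j=3 → formula fails.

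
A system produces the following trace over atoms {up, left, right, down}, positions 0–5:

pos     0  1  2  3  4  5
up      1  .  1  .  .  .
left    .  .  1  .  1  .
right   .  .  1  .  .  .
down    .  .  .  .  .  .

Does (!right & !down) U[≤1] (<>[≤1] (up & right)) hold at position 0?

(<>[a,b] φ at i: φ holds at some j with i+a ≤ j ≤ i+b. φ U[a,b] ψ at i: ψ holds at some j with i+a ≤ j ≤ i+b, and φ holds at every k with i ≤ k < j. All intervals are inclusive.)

Need some j in [0,1] with <>[≤1] (up & right), and (!right & !down) at every k in [0,j-1].
  j=0: <>[≤1] (up & right) — fails (none in [0,1]).
  j=1: <>[≤1] (up & right) holds; (!right & !down) holds at every k in [0,0] → satisfied.

True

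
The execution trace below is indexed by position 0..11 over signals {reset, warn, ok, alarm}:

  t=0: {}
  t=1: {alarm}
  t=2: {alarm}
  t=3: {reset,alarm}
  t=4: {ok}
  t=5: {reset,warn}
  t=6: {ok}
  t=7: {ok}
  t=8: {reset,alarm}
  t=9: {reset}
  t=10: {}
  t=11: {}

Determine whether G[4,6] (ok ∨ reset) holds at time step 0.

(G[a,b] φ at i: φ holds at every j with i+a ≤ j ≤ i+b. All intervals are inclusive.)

True

Check (ok ∨ reset) at every j in [4,6]:
  j=4: true
  j=5: true
  j=6: true
All positions satisfy it → formula holds.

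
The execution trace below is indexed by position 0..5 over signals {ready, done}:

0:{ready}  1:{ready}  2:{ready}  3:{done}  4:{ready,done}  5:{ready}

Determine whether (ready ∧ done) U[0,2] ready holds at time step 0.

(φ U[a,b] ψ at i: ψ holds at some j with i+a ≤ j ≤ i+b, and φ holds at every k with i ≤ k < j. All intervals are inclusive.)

Yes

Need some j in [0,2] with ready, and (ready ∧ done) at every k in [0,j-1].
  j=0: ready holds; no prefix to check → satisfied.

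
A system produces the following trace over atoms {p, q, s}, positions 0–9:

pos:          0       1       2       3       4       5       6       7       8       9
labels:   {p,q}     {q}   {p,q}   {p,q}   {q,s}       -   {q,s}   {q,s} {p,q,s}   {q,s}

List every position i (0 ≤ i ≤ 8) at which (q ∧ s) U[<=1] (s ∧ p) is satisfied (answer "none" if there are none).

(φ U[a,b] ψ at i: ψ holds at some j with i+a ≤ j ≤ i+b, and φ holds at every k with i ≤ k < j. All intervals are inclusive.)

Evaluate at each i in [0,8]:
  i=0: ✗ (no rhs in [0,1])
  i=1: ✗ (no rhs in [1,2])
  i=2: ✗ (no rhs in [2,3])
  i=3: ✗ (no rhs in [3,4])
  i=4: ✗ (no rhs in [4,5])
  i=5: ✗ (no rhs in [5,6])
  i=6: ✗ (no rhs in [6,7])
  i=7: ✓ (rhs at j=8; lhs holds on [7,7])
  i=8: ✓ (rhs at j=8)

7, 8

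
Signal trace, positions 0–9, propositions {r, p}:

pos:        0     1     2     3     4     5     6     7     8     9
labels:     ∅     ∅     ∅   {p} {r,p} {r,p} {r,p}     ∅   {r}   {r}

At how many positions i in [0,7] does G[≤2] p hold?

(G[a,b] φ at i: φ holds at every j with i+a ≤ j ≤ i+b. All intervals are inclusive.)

2

Evaluate at each i in [0,7]:
  i=0: ✗ (fails at j=0)
  i=1: ✗ (fails at j=1)
  i=2: ✗ (fails at j=2)
  i=3: ✓ (all of [3,5])
  i=4: ✓ (all of [4,6])
  i=5: ✗ (fails at j=7)
  i=6: ✗ (fails at j=7)
  i=7: ✗ (fails at j=7)
Positions where it holds: {3, 4} → 2.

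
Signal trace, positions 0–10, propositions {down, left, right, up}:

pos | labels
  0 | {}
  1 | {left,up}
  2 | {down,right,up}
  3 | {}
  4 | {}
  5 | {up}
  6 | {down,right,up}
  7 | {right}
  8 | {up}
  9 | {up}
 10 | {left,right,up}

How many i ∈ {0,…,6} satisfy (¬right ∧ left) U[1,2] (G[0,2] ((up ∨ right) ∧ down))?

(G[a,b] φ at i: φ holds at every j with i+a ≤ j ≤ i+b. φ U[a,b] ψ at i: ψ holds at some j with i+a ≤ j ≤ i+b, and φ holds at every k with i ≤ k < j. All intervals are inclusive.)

Evaluate at each i in [0,6]:
  i=0: ✗ (no rhs in [1,2])
  i=1: ✗ (no rhs in [2,3])
  i=2: ✗ (no rhs in [3,4])
  i=3: ✗ (no rhs in [4,5])
  i=4: ✗ (no rhs in [5,6])
  i=5: ✗ (no rhs in [6,7])
  i=6: ✗ (no rhs in [7,8])
Positions where it holds: {} → 0.

0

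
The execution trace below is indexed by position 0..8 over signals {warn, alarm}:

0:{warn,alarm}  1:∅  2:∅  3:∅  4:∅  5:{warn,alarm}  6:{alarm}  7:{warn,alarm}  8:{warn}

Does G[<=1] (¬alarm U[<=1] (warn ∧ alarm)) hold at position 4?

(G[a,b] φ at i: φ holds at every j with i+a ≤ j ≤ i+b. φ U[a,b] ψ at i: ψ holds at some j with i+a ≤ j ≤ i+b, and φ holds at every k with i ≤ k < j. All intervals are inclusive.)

Holds

Check (¬alarm U[<=1] (warn ∧ alarm)) at every j in [4,5]:
  j=4: holds
  j=5: holds
All positions satisfy it → formula holds.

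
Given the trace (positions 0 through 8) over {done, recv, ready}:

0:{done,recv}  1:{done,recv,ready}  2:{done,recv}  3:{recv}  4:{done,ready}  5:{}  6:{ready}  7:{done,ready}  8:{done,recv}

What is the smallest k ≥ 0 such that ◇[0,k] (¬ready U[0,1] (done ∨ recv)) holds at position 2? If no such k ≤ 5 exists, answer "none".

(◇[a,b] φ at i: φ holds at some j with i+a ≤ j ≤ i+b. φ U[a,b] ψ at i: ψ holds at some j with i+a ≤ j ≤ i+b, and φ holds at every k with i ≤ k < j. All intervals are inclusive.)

Scan j = 2,3,… for (¬ready U[0,1] (done ∨ recv)):
  j=2: holds
First hit at j=2, so smallest k = 2-2 = 0.

0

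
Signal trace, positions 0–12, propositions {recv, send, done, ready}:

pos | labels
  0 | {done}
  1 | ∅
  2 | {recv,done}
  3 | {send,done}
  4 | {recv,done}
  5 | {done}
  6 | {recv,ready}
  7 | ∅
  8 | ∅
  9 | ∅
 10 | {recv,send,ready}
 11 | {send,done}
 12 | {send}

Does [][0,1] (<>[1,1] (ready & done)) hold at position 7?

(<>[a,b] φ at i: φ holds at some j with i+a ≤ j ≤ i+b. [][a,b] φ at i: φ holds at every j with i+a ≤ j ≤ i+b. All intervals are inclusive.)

False

Check <>[1,1] (ready & done) at every j in [7,8]:
  j=7: fails (none in [8,8])
  j=8: fails (none in [9,9])
Fails at j=7 → formula fails.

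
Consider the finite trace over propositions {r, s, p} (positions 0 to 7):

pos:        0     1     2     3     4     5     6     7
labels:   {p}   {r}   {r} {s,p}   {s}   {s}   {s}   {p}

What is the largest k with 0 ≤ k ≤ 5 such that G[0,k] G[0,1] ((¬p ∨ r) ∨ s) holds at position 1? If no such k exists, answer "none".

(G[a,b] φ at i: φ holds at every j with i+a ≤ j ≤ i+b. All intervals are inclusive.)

4

G[0,1] ((¬p ∨ r) ∨ s) must hold from j=1 onward; find where it first fails.
  j=1: holds
  j=2: holds
  j=3: holds
  j=4: holds
  j=5: holds
  j=6: fails
Holds on [1,5], so largest k = 4.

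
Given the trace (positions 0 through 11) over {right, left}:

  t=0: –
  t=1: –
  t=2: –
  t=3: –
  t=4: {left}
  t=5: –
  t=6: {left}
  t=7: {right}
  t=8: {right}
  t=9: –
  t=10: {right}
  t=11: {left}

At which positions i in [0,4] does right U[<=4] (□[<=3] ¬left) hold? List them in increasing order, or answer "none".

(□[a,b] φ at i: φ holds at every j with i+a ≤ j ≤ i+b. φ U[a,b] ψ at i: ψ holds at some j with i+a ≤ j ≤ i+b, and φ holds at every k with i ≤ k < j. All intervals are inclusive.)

0

Evaluate at each i in [0,4]:
  i=0: ✓ (rhs at j=0)
  i=1: ✗ (no rhs in [1,5])
  i=2: ✗ (no rhs in [2,6])
  i=3: ✗ (lhs fails at k=3 before rhs at j=7)
  i=4: ✗ (lhs fails at k=4 before rhs at j=7)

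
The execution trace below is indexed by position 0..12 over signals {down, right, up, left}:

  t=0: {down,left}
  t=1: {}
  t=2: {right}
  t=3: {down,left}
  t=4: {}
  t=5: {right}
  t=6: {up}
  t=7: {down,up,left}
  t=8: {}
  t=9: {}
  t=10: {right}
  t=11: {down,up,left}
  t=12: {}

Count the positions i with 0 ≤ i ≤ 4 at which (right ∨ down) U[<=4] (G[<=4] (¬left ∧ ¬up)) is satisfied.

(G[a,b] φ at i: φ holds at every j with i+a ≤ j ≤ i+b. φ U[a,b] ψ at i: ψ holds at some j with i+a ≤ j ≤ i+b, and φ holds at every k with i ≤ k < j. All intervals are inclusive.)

0

Evaluate at each i in [0,4]:
  i=0: ✗ (no rhs in [0,4])
  i=1: ✗ (no rhs in [1,5])
  i=2: ✗ (no rhs in [2,6])
  i=3: ✗ (no rhs in [3,7])
  i=4: ✗ (no rhs in [4,8])
Positions where it holds: {} → 0.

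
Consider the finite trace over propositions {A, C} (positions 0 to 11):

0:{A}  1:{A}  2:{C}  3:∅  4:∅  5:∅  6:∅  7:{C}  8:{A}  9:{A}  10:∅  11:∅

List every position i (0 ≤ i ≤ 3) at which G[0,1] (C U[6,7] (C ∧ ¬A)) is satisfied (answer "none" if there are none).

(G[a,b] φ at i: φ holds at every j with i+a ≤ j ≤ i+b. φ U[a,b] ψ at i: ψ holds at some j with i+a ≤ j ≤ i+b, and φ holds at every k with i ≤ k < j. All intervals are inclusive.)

none

Evaluate at each i in [0,3]:
  i=0: ✗ (fails at j=0)
  i=1: ✗ (fails at j=1)
  i=2: ✗ (fails at j=2)
  i=3: ✗ (fails at j=3)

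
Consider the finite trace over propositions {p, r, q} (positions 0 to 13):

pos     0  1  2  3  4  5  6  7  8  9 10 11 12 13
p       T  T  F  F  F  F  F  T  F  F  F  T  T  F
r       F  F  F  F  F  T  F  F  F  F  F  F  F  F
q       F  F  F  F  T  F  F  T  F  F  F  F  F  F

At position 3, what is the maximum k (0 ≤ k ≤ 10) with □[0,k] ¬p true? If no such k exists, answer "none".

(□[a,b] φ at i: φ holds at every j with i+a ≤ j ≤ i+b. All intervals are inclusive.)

3

¬p must hold from j=3 onward; find where it first fails.
  j=3: holds
  j=4: holds
  j=5: holds
  j=6: holds
  j=7: fails
Holds on [3,6], so largest k = 3.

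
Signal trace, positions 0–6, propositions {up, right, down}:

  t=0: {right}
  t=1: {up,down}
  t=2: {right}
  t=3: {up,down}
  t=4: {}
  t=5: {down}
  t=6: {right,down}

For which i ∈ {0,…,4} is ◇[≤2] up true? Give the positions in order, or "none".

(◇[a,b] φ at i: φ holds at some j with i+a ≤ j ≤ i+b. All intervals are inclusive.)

Evaluate at each i in [0,4]:
  i=0: ✓ (witness j=1)
  i=1: ✓ (witness j=1)
  i=2: ✓ (witness j=3)
  i=3: ✓ (witness j=3)
  i=4: ✗ (none in [4,6])

0, 1, 2, 3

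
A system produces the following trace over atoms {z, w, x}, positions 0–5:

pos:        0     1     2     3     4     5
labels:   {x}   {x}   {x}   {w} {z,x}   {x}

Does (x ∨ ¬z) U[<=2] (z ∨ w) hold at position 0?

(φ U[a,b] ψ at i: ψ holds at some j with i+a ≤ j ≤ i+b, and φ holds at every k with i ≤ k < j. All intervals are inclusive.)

Need some j in [0,2] with (z ∨ w), and (x ∨ ¬z) at every k in [0,j-1].
  j=0: (z ∨ w) false.
  j=1: (z ∨ w) false.
  j=2: (z ∨ w) false.
No j in the window works → until fails.

Does not hold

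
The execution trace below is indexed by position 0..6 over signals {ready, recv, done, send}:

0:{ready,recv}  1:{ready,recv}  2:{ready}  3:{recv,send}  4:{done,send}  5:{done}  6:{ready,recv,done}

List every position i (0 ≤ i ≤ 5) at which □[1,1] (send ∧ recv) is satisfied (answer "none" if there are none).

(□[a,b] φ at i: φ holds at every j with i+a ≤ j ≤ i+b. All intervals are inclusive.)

2

Evaluate at each i in [0,5]:
  i=0: ✗ (fails at j=1)
  i=1: ✗ (fails at j=2)
  i=2: ✓ (all of [3,3])
  i=3: ✗ (fails at j=4)
  i=4: ✗ (fails at j=5)
  i=5: ✗ (fails at j=6)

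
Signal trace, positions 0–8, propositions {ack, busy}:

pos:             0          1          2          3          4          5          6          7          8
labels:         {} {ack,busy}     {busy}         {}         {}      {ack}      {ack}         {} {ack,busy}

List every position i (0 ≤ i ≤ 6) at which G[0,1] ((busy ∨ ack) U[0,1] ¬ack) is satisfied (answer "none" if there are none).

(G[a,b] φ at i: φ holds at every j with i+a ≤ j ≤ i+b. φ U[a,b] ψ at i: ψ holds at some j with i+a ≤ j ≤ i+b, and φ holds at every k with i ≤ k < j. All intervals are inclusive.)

Evaluate at each i in [0,6]:
  i=0: ✓ (all of [0,1])
  i=1: ✓ (all of [1,2])
  i=2: ✓ (all of [2,3])
  i=3: ✓ (all of [3,4])
  i=4: ✗ (fails at j=5)
  i=5: ✗ (fails at j=5)
  i=6: ✓ (all of [6,7])

0, 1, 2, 3, 6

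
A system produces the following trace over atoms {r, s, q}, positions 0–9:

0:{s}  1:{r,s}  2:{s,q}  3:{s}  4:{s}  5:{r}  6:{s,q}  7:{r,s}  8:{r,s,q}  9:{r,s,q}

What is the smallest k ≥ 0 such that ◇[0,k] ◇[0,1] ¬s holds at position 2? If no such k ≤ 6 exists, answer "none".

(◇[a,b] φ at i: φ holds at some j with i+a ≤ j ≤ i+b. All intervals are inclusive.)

Scan j = 2,3,… for ◇[0,1] ¬s:
  j=2: fails
  j=3: fails
  j=4: holds
First hit at j=4, so smallest k = 4-2 = 2.

2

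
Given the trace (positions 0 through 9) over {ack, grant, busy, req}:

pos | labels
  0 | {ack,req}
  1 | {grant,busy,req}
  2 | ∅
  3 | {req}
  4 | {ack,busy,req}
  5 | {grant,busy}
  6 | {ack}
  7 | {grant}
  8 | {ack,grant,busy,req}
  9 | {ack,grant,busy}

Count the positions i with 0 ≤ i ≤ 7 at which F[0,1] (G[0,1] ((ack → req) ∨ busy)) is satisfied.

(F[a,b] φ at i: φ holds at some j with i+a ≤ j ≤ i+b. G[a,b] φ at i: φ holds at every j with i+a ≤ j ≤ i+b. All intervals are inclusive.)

Evaluate at each i in [0,7]:
  i=0: ✓ (witness j=0)
  i=1: ✓ (witness j=1)
  i=2: ✓ (witness j=2)
  i=3: ✓ (witness j=3)
  i=4: ✓ (witness j=4)
  i=5: ✗ (none in [5,6])
  i=6: ✓ (witness j=7)
  i=7: ✓ (witness j=7)
Positions where it holds: {0, 1, 2, 3, 4, 6, 7} → 7.

7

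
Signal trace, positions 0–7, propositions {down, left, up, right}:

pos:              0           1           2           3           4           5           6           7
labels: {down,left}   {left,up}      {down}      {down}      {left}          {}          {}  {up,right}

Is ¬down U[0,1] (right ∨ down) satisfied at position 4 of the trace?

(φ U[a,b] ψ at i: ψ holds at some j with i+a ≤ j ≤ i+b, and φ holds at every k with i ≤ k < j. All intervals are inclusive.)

Need some j in [4,5] with (right ∨ down), and ¬down at every k in [4,j-1].
  j=4: (right ∨ down) false.
  j=5: (right ∨ down) false.
No j in the window works → until fails.

No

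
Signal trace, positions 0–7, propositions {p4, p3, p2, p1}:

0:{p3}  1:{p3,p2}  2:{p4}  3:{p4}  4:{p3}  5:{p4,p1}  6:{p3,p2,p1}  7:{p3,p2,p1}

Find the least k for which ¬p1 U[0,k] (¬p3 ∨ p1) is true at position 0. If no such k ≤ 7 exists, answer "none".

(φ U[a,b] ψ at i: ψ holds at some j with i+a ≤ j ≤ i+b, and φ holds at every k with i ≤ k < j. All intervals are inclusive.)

2

Need earliest j ≥ 0 with (¬p3 ∨ p1), and ¬p1 at every k in [0,j-1].
  j=0: rhs fails.
  j=1: rhs fails.
  j=2: rhs holds; lhs holds on [0,1]. k = 2.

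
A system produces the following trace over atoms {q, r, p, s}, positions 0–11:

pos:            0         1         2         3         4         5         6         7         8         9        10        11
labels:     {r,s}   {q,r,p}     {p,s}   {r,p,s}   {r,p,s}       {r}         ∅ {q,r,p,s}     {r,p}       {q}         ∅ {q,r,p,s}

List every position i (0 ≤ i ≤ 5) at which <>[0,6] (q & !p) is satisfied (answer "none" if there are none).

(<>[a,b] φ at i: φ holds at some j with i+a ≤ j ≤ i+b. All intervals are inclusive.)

Evaluate at each i in [0,5]:
  i=0: ✗ (none in [0,6])
  i=1: ✗ (none in [1,7])
  i=2: ✗ (none in [2,8])
  i=3: ✓ (witness j=9)
  i=4: ✓ (witness j=9)
  i=5: ✓ (witness j=9)

3, 4, 5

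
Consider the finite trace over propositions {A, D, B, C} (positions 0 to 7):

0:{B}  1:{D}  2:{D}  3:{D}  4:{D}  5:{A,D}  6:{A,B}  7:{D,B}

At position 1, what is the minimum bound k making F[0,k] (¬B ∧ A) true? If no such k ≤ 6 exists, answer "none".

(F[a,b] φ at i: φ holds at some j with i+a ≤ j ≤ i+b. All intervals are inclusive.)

4

Scan j = 1,2,… for (¬B ∧ A):
  j=1: fails
  j=2: fails
  j=3: fails
  j=4: fails
  j=5: holds
First hit at j=5, so smallest k = 5-1 = 4.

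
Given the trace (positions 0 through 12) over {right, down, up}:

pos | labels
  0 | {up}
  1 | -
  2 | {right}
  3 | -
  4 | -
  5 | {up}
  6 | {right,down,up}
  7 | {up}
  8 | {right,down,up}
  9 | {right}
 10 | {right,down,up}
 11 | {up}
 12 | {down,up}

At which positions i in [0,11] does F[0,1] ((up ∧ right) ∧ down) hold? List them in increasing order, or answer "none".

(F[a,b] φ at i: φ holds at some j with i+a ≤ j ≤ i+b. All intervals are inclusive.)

5, 6, 7, 8, 9, 10

Evaluate at each i in [0,11]:
  i=0: ✗ (none in [0,1])
  i=1: ✗ (none in [1,2])
  i=2: ✗ (none in [2,3])
  i=3: ✗ (none in [3,4])
  i=4: ✗ (none in [4,5])
  i=5: ✓ (witness j=6)
  i=6: ✓ (witness j=6)
  i=7: ✓ (witness j=8)
  i=8: ✓ (witness j=8)
  i=9: ✓ (witness j=10)
  i=10: ✓ (witness j=10)
  i=11: ✗ (none in [11,12])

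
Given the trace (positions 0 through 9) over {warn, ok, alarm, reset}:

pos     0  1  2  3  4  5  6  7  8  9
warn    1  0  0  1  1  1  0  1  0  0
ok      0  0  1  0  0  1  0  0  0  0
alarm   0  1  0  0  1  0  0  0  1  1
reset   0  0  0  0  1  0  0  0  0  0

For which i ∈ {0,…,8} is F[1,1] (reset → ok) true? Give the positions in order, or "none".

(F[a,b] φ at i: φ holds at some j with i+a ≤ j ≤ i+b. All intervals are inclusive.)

0, 1, 2, 4, 5, 6, 7, 8

Evaluate at each i in [0,8]:
  i=0: ✓ (witness j=1)
  i=1: ✓ (witness j=2)
  i=2: ✓ (witness j=3)
  i=3: ✗ (none in [4,4])
  i=4: ✓ (witness j=5)
  i=5: ✓ (witness j=6)
  i=6: ✓ (witness j=7)
  i=7: ✓ (witness j=8)
  i=8: ✓ (witness j=9)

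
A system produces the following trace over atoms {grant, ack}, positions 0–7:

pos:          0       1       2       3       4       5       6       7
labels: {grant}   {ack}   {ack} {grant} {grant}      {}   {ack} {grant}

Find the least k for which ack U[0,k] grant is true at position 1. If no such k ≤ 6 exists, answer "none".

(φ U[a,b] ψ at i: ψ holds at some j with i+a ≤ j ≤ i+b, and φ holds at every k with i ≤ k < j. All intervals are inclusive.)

2

Need earliest j ≥ 1 with grant, and ack at every k in [1,j-1].
  j=1: rhs fails.
  j=2: rhs fails.
  j=3: rhs holds; lhs holds on [1,2]. k = 2.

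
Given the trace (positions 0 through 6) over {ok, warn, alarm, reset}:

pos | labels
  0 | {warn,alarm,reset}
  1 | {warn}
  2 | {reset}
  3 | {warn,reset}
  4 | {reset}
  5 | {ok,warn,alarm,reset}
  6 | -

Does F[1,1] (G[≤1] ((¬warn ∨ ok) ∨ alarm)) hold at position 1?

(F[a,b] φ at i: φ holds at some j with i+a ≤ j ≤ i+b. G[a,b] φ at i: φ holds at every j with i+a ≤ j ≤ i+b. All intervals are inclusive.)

Check G[≤1] ((¬warn ∨ ok) ∨ alarm) at each j in [2,2]:
  j=2: fails at 3
No position in the window satisfies it → formula fails.

Does not hold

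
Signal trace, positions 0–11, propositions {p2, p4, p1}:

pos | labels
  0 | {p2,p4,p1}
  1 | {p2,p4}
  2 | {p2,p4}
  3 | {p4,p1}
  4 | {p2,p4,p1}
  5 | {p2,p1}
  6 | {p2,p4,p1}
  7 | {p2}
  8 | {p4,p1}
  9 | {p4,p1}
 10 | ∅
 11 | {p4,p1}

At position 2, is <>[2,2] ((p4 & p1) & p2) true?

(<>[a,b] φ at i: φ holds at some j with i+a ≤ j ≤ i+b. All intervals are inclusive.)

Holds

Check ((p4 & p1) & p2) at each j in [4,4]:
  j=4: true
Found at j=4 → formula holds.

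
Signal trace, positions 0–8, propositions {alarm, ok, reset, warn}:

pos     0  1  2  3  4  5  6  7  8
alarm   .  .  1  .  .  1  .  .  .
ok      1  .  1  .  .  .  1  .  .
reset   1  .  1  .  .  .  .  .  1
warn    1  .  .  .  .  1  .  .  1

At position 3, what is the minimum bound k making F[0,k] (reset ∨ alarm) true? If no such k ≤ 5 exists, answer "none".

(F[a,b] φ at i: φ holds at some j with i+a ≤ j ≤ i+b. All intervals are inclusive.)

2

Scan j = 3,4,… for (reset ∨ alarm):
  j=3: fails
  j=4: fails
  j=5: holds
First hit at j=5, so smallest k = 5-3 = 2.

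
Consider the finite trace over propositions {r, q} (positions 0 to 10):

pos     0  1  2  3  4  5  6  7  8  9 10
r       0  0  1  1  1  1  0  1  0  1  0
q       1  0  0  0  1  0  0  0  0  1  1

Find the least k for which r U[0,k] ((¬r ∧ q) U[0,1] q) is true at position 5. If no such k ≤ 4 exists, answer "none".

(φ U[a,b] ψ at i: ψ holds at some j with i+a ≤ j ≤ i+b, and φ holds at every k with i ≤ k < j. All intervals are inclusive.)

Need earliest j ≥ 5 with ((¬r ∧ q) U[0,1] q), and r at every k in [5,j-1].
  j=5: rhs fails.
  j=6: rhs fails.
  j=7: rhs fails.
  j=8: rhs fails.
  j=9: rhs holds but lhs fails at k=6.
No witness within the range → none.

none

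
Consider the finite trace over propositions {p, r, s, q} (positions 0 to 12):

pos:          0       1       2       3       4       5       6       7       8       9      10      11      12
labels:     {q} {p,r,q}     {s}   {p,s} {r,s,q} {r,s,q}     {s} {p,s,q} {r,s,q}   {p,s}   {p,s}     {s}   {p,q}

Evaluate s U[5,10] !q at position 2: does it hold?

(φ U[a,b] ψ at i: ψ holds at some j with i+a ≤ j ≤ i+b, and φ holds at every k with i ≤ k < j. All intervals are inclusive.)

Yes

Need some j in [7,12] with !q, and s at every k in [2,j-1].
  j=7: !q false.
  j=8: !q false.
  j=9: !q holds; s holds at every k in [2,8] → satisfied.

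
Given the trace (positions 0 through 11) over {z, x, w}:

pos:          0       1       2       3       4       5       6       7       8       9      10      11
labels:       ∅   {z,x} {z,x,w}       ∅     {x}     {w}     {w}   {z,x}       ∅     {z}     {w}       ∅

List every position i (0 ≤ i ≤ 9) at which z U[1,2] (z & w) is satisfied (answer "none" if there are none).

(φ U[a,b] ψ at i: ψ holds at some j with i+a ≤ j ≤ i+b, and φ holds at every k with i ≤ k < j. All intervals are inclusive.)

Evaluate at each i in [0,9]:
  i=0: ✗ (lhs fails at k=0 before rhs at j=2)
  i=1: ✓ (rhs at j=2; lhs holds on [1,1])
  i=2: ✗ (no rhs in [3,4])
  i=3: ✗ (no rhs in [4,5])
  i=4: ✗ (no rhs in [5,6])
  i=5: ✗ (no rhs in [6,7])
  i=6: ✗ (no rhs in [7,8])
  i=7: ✗ (no rhs in [8,9])
  i=8: ✗ (no rhs in [9,10])
  i=9: ✗ (no rhs in [10,11])

1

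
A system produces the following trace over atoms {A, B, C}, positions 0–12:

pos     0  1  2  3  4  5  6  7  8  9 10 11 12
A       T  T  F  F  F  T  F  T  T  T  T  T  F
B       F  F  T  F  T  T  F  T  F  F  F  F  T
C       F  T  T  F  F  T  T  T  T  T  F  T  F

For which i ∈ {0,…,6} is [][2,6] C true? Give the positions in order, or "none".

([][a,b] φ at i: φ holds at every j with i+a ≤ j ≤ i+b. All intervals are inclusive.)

3

Evaluate at each i in [0,6]:
  i=0: ✗ (fails at j=3)
  i=1: ✗ (fails at j=3)
  i=2: ✗ (fails at j=4)
  i=3: ✓ (all of [5,9])
  i=4: ✗ (fails at j=10)
  i=5: ✗ (fails at j=10)
  i=6: ✗ (fails at j=10)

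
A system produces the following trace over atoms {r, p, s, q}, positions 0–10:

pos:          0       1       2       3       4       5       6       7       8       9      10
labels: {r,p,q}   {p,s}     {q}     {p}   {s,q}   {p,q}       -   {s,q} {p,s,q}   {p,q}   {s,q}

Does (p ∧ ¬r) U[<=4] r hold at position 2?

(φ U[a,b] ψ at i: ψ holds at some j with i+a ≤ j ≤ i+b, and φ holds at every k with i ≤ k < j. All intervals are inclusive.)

No

Need some j in [2,6] with r, and (p ∧ ¬r) at every k in [2,j-1].
  j=2: r false.
  j=3: r false.
  j=4: r false.
  j=5: r false.
  j=6: r false.
No j in the window works → until fails.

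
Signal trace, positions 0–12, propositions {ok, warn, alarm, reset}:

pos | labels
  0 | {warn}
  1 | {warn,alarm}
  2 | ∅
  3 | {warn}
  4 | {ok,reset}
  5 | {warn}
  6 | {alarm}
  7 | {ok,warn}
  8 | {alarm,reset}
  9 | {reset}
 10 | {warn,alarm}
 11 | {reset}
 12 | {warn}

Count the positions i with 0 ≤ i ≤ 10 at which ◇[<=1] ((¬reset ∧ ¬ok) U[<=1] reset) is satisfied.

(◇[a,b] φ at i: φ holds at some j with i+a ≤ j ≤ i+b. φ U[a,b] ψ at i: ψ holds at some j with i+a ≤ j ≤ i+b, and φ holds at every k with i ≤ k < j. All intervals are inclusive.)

Evaluate at each i in [0,10]:
  i=0: ✗ (none in [0,1])
  i=1: ✗ (none in [1,2])
  i=2: ✓ (witness j=3)
  i=3: ✓ (witness j=3)
  i=4: ✓ (witness j=4)
  i=5: ✗ (none in [5,6])
  i=6: ✗ (none in [6,7])
  i=7: ✓ (witness j=8)
  i=8: ✓ (witness j=8)
  i=9: ✓ (witness j=9)
  i=10: ✓ (witness j=10)
Positions where it holds: {2, 3, 4, 7, 8, 9, 10} → 7.

7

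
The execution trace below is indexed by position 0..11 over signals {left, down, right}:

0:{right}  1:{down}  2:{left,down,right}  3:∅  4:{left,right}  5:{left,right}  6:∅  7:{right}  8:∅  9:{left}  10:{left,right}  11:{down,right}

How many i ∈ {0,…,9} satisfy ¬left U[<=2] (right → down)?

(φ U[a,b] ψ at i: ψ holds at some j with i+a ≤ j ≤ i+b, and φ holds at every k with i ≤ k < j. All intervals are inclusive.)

Evaluate at each i in [0,9]:
  i=0: ✓ (rhs at j=1; lhs holds on [0,0])
  i=1: ✓ (rhs at j=1)
  i=2: ✓ (rhs at j=2)
  i=3: ✓ (rhs at j=3)
  i=4: ✗ (lhs fails at k=4 before rhs at j=6)
  i=5: ✗ (lhs fails at k=5 before rhs at j=6)
  i=6: ✓ (rhs at j=6)
  i=7: ✓ (rhs at j=8; lhs holds on [7,7])
  i=8: ✓ (rhs at j=8)
  i=9: ✓ (rhs at j=9)
Positions where it holds: {0, 1, 2, 3, 6, 7, 8, 9} → 8.

8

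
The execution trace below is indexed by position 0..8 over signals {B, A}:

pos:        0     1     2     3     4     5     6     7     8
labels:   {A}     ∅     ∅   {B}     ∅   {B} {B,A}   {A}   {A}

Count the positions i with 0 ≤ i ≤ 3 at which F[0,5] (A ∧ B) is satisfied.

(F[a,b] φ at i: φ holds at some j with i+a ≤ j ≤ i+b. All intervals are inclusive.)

Evaluate at each i in [0,3]:
  i=0: ✗ (none in [0,5])
  i=1: ✓ (witness j=6)
  i=2: ✓ (witness j=6)
  i=3: ✓ (witness j=6)
Positions where it holds: {1, 2, 3} → 3.

3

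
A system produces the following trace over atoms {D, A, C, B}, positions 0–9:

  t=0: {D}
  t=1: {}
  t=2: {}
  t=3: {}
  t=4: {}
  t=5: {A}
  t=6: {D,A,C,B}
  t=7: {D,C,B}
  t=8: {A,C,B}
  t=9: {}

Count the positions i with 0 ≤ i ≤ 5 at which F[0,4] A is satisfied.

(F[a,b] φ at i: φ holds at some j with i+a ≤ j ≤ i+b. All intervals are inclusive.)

5

Evaluate at each i in [0,5]:
  i=0: ✗ (none in [0,4])
  i=1: ✓ (witness j=5)
  i=2: ✓ (witness j=5)
  i=3: ✓ (witness j=5)
  i=4: ✓ (witness j=5)
  i=5: ✓ (witness j=5)
Positions where it holds: {1, 2, 3, 4, 5} → 5.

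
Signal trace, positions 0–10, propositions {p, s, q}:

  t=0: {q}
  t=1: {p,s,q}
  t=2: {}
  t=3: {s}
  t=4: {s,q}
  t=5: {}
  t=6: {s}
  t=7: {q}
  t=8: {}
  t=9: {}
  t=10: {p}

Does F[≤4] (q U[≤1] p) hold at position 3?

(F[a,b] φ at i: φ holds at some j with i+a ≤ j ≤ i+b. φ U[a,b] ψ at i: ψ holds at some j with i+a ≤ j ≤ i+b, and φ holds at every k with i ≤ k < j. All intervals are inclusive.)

False

Check (q U[≤1] p) at each j in [3,7]:
  j=3: fails
  j=4: fails
  j=5: fails
  j=6: fails
  j=7: fails
No position in the window satisfies it → formula fails.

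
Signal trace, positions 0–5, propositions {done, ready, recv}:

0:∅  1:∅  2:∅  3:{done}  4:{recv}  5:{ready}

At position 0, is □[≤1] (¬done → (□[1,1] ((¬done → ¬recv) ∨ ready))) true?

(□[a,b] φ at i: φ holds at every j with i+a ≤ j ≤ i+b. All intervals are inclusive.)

Check (¬done → (□[1,1] ((¬done → ¬recv) ∨ ready))) at every j in [0,1]:
  j=0: antecedent true; consequent holds on [1,1] → ✓
  j=1: antecedent true; consequent holds on [2,2] → ✓
All positions satisfy it → formula holds.

Yes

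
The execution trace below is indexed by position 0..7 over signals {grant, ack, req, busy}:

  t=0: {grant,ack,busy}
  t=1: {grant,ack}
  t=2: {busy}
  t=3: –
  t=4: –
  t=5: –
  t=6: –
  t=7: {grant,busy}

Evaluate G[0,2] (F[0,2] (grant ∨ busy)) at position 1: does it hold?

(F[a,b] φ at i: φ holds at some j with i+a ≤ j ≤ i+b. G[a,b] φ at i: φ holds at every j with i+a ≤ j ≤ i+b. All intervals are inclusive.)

Check F[0,2] (grant ∨ busy) at every j in [1,3]:
  j=1: holds (witness at 1)
  j=2: holds (witness at 2)
  j=3: fails (none in [3,5])
Fails at j=3 → formula fails.

Does not hold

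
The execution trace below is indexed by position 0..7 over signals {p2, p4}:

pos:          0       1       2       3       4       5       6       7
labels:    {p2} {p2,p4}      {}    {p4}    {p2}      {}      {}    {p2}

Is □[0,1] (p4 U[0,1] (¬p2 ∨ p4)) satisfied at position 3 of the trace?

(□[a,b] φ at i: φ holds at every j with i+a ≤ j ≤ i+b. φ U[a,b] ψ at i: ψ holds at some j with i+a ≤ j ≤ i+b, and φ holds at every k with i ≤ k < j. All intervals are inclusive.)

Does not hold

Check (p4 U[0,1] (¬p2 ∨ p4)) at every j in [3,4]:
  j=3: holds
  j=4: fails
Fails at j=4 → formula fails.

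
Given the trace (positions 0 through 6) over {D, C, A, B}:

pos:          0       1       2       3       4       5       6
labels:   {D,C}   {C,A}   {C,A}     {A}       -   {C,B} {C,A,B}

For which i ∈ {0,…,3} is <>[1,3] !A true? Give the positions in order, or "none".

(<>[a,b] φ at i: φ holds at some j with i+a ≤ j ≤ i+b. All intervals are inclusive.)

Evaluate at each i in [0,3]:
  i=0: ✗ (none in [1,3])
  i=1: ✓ (witness j=4)
  i=2: ✓ (witness j=4)
  i=3: ✓ (witness j=4)

1, 2, 3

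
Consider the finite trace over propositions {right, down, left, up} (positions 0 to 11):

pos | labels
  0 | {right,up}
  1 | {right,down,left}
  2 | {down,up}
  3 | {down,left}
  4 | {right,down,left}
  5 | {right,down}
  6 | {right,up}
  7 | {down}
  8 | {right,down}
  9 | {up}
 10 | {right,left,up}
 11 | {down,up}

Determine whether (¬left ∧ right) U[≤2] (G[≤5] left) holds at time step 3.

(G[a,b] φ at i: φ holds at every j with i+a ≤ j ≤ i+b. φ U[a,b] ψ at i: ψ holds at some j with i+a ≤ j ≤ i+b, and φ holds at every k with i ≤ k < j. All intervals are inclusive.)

Need some j in [3,5] with G[≤5] left, and (¬left ∧ right) at every k in [3,j-1].
  j=3: G[≤5] left — fails at 5.
  j=4: G[≤5] left — fails at 5.
  j=5: G[≤5] left — fails at 5.
No j in the window works → until fails.

No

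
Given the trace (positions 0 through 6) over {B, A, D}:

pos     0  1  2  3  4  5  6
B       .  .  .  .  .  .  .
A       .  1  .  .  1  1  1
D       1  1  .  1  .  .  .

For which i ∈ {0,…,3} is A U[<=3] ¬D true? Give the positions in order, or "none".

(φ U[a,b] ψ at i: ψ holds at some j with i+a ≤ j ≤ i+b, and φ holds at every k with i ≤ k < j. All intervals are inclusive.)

Evaluate at each i in [0,3]:
  i=0: ✗ (lhs fails at k=0 before rhs at j=2)
  i=1: ✓ (rhs at j=2; lhs holds on [1,1])
  i=2: ✓ (rhs at j=2)
  i=3: ✗ (lhs fails at k=3 before rhs at j=4)

1, 2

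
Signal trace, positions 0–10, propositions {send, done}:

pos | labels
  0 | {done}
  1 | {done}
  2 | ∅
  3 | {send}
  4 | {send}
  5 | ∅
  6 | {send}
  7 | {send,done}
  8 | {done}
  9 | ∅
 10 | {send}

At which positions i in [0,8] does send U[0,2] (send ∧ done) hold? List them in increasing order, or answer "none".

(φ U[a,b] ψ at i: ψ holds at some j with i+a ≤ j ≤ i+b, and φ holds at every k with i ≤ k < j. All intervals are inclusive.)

6, 7

Evaluate at each i in [0,8]:
  i=0: ✗ (no rhs in [0,2])
  i=1: ✗ (no rhs in [1,3])
  i=2: ✗ (no rhs in [2,4])
  i=3: ✗ (no rhs in [3,5])
  i=4: ✗ (no rhs in [4,6])
  i=5: ✗ (lhs fails at k=5 before rhs at j=7)
  i=6: ✓ (rhs at j=7; lhs holds on [6,6])
  i=7: ✓ (rhs at j=7)
  i=8: ✗ (no rhs in [8,10])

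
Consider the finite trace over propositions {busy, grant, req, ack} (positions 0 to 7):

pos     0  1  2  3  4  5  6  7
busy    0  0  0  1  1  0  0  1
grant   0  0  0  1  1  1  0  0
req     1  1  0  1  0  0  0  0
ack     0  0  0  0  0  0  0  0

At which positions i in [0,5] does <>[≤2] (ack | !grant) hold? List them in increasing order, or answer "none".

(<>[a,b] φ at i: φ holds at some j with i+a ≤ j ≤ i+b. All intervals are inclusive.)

Evaluate at each i in [0,5]:
  i=0: ✓ (witness j=0)
  i=1: ✓ (witness j=1)
  i=2: ✓ (witness j=2)
  i=3: ✗ (none in [3,5])
  i=4: ✓ (witness j=6)
  i=5: ✓ (witness j=6)

0, 1, 2, 4, 5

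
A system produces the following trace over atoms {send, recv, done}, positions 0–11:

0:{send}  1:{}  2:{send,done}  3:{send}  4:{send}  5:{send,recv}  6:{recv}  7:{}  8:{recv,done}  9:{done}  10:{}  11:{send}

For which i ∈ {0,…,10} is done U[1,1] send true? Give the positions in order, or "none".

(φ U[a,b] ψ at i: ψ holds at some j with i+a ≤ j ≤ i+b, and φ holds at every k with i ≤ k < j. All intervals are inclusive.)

2

Evaluate at each i in [0,10]:
  i=0: ✗ (no rhs in [1,1])
  i=1: ✗ (lhs fails at k=1 before rhs at j=2)
  i=2: ✓ (rhs at j=3; lhs holds on [2,2])
  i=3: ✗ (lhs fails at k=3 before rhs at j=4)
  i=4: ✗ (lhs fails at k=4 before rhs at j=5)
  i=5: ✗ (no rhs in [6,6])
  i=6: ✗ (no rhs in [7,7])
  i=7: ✗ (no rhs in [8,8])
  i=8: ✗ (no rhs in [9,9])
  i=9: ✗ (no rhs in [10,10])
  i=10: ✗ (lhs fails at k=10 before rhs at j=11)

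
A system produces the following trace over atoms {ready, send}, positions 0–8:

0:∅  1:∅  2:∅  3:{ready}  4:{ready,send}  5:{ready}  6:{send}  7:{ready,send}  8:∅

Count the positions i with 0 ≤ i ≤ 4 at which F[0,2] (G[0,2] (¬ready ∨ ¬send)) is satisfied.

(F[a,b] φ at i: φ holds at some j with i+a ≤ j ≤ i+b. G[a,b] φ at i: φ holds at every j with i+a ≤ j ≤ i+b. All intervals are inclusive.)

2

Evaluate at each i in [0,4]:
  i=0: ✓ (witness j=0)
  i=1: ✓ (witness j=1)
  i=2: ✗ (none in [2,4])
  i=3: ✗ (none in [3,5])
  i=4: ✗ (none in [4,6])
Positions where it holds: {0, 1} → 2.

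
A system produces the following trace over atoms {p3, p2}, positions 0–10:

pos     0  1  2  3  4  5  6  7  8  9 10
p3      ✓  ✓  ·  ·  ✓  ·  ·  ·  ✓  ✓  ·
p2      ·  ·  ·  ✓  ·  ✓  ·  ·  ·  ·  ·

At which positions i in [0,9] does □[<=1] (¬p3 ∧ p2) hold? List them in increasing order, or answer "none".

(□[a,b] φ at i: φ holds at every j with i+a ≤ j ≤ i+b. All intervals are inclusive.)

none

Evaluate at each i in [0,9]:
  i=0: ✗ (fails at j=0)
  i=1: ✗ (fails at j=1)
  i=2: ✗ (fails at j=2)
  i=3: ✗ (fails at j=4)
  i=4: ✗ (fails at j=4)
  i=5: ✗ (fails at j=6)
  i=6: ✗ (fails at j=6)
  i=7: ✗ (fails at j=7)
  i=8: ✗ (fails at j=8)
  i=9: ✗ (fails at j=9)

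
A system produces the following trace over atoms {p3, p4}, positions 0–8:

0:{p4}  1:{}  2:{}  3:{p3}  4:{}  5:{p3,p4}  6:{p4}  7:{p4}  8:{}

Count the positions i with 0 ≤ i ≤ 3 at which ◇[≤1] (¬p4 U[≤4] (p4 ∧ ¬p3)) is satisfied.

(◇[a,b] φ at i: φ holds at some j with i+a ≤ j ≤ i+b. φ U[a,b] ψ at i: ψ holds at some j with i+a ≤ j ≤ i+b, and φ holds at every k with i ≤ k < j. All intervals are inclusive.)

Evaluate at each i in [0,3]:
  i=0: ✓ (witness j=0)
  i=1: ✗ (none in [1,2])
  i=2: ✗ (none in [2,3])
  i=3: ✗ (none in [3,4])
Positions where it holds: {0} → 1.

1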